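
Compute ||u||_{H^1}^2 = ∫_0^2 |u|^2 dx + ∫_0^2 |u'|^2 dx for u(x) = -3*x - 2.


||u||_{H^1}^2 = 74

The H^1 norm (squared) on an interval (0, L) is
  ||u||_{H^1}^2 = ∫_0^L u(x)^2 dx + ∫_0^L u'(x)^2 dx.
Compute u'(x) = -3.
Then u(x)^2 = 9*x**2 + 12*x + 4 and u'(x)^2 = 9.
Integrate each monomial from 0 to 2 using ∫_0^2 c·x^n dx = c·2^(n+1)/(n+1):
  ∫_0^2 u(x)^2 dx = ∫_0^2 (9*x^2 + 12*x + 4) dx. Term by term:
    ∫_0^2 9*x^2 dx = 24;  ∫_0^2 12*x dx = 24;  ∫_0^2 4 dx = 8.
  Sum: 24 + 24 + 8 = 56.
  ∫_0^2 u'(x)^2 dx = ∫_0^2 (9) dx. Term by term:
    ∫_0^2 9 dx = 18.
Adding: ||u||_{H^1}^2 = 56 + 18 = 74.


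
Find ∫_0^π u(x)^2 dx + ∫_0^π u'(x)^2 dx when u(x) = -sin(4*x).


||u||_{H^1(0,π)}^2 = 17*π/2

u'(x) = -4*cos(4*x).
Expand u² and (u')² and integrate term by term on (0, π), using: for integers n ≥ 1, ∫_0^π sin²(nx) dx = ∫_0^π cos²(nx) dx = π/2; for n ≠ n', ∫_0^π sin(nx)sin(n'x) dx = ∫_0^π cos(nx)cos(n'x) dx = 0; and by product-to-sum, ∫_0^π sin(nx)cos(n'x) dx = ½∫_0^π [sin((n+n')x) + sin((n−n')x)] dx, which is 0 when n+n' is even and 2n/(n²−n'²) when n+n' is odd (it need not vanish on (0, π)).
  u² squared terms: (-1)²·∫sin(4x)² dx = 1·π/2 = π/2.
  So ∫_0^π u² dx = π/2.
  (u')² squared terms: (-4)²·∫cos(4x)² dx = 16·π/2 = 8*π.
  So ∫_0^π (u')² dx = 8*π.
||u||_{H^1}^2 = (π/2) + (8*π) = 17*π/2.


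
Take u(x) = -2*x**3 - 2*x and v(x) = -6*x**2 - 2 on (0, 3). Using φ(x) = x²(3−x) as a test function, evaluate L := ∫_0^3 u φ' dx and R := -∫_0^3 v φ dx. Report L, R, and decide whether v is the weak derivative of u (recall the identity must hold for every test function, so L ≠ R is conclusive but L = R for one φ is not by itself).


LHS = 1593/10, RHS = 1593/10. Yes, v = u' weakly.

u(x) = -2*x**3 - 2*x, classical derivative u'(x) = -6*x**2 - 2.
φ(x) = x²(3−x), so φ'(x) = 3*x*(2 - x).
Note φ(0) = φ(3) = 0, so the boundary term u·φ vanishes.
LHS = ∫_0^3 u(x) φ'(x) dx = ∫_0^3 (6*x^5 - 12*x^4 + 6*x^3 - 12*x^2) dx. Term by term:
  ∫_0^3 6*x^5 dx = 729;  ∫_0^3 -12*x^4 dx = -2916/5;  ∫_0^3 6*x^3 dx = 243/2;
  ∫_0^3 -12*x^2 dx = -108.
Sum: 729 − 2916/5 + 243/2 − 108 = 1593/10.
So LHS = 1593/10.
∫_0^3 v(x) φ(x) dx = ∫_0^3 (6*x^5 - 18*x^4 + 2*x^3 - 6*x^2) dx. Term by term:
  ∫_0^3 6*x^5 dx = 729;  ∫_0^3 -18*x^4 dx = -4374/5;  ∫_0^3 2*x^3 dx = 81/2;
  ∫_0^3 -6*x^2 dx = -54.
Sum: 729 − 4374/5 + 81/2 − 54 = -1593/10.
So RHS = -∫_0^3 v(x) φ(x) dx = 1593/10.
LHS = RHS, so the identity holds for this test φ.
Moreover u is smooth here and v(x) = u'(x) = -6*x**2 - 2 pointwise, so the identity holds for every test function. Hence v is the weak derivative of u.


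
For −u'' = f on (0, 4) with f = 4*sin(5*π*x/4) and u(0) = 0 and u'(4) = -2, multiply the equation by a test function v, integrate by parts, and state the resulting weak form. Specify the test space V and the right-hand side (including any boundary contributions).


V = {v ∈ H^1(0, 4) : v(0) = 0} (test functions vanish at x = 0 where u is specified); weak form: ∫_0^4 u'v' dx = ∫_0^4 (4*sin(5*π*x/4)) v dx − 2·v(4) for all v ∈ V.

Multiply both sides by a test function v and integrate from 0 to 4:
  ∫_0^4 −u''(x) v(x) dx = ∫_0^4 f(x) v(x) dx.
Integrate the LHS by parts once:
  ∫_0^4 −u'' v dx = −[u'(x) v(x)]_0^4 + ∫_0^4 u'(x) v'(x) dx.
Thus ∫_0^4 u'(x) v'(x) dx = ∫_0^4 f(x) v(x) dx + [u'(x) v(x)]_0^4.
Choose V so that boundary terms are either known or forced to vanish.
Mixed BC: u(0) = 0 (Dirichlet) and u'(4) = -2 (Neumann). Define V = {v ∈ H^1(0, 4) : v(0) = 0}. Then [u' v]_0^4 = u'(4)·v(4) − u'(0)·0 = − 2·v(4).
Weak formulation: find u (satisfying any essential BC) such that ∫_0^4 u'(x) v'(x) dx = ∫_0^4 f v dx − 2·v(4) for all v ∈ V (Dirichlet at 0 absorbed into V; Neumann datum at x = 4 contributes the boundary term).
Substituting f(x) = 4*sin(5*π*x/4), the right-hand side is ∫_0^4 (4*sin(5*π*x/4)) v dx − 2·v(4).


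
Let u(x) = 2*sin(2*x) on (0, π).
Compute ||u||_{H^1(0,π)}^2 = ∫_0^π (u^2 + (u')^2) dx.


||u||_{H^1(0,π)}^2 = 10*π

u'(x) = 4*cos(2*x).
Expand u² and (u')² and integrate term by term on (0, π), using: for integers n ≥ 1, ∫_0^π sin²(nx) dx = ∫_0^π cos²(nx) dx = π/2; for n ≠ n', ∫_0^π sin(nx)sin(n'x) dx = ∫_0^π cos(nx)cos(n'x) dx = 0; and by product-to-sum, ∫_0^π sin(nx)cos(n'x) dx = ½∫_0^π [sin((n+n')x) + sin((n−n')x)] dx, which is 0 when n+n' is even and 2n/(n²−n'²) when n+n' is odd (it need not vanish on (0, π)).
  u² squared terms: (2)²·∫sin(2x)² dx = 4·π/2 = 2*π.
  So ∫_0^π u² dx = 2*π.
  (u')² squared terms: (4)²·∫cos(2x)² dx = 16·π/2 = 8*π.
  So ∫_0^π (u')² dx = 8*π.
||u||_{H^1}^2 = (2*π) + (8*π) = 10*π.


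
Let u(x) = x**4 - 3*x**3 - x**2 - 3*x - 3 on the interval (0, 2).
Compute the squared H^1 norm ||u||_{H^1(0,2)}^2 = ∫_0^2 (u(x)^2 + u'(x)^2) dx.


||u||_{H^1}^2 = 142168/315

The H^1 norm (squared) on an interval (0, L) is
  ||u||_{H^1}^2 = ∫_0^L u(x)^2 dx + ∫_0^L u'(x)^2 dx.
Compute u'(x) = 4*x**3 - 9*x**2 - 2*x - 3.
Then u(x)^2 = x**8 - 6*x**7 + 7*x**6 + 13*x**4 + 24*x**3 + 15*x**2 + 18*x + 9 and u'(x)^2 = 16*x**6 - 72*x**5 + 65*x**4 + 12*x**3 + 58*x**2 + 12*x + 9.
Integrate each monomial from 0 to 2 using ∫_0^2 c·x^n dx = c·2^(n+1)/(n+1):
  ∫_0^2 u(x)^2 dx = ∫_0^2 (x^8 - 6*x^7 + 7*x^6 + 13*x^4 + 24*x^3 + 15*x^2 + 18*x + 9) dx. Term by term:
    ∫_0^2 x^8 dx = 512/9;  ∫_0^2 -6*x^7 dx = -192;  ∫_0^2 7*x^6 dx = 128;
    ∫_0^2 13*x^4 dx = 416/5;  ∫_0^2 24*x^3 dx = 96;  ∫_0^2 15*x^2 dx = 40;
    ∫_0^2 18*x dx = 36;  ∫_0^2 9 dx = 18.
  Sum: 512/9 − 192 + 128 + 416/5 + 96 + 40 + 36 + 18 = 11974/45.
  ∫_0^2 u'(x)^2 dx = ∫_0^2 (16*x^6 - 72*x^5 + 65*x^4 + 12*x^3 + 58*x^2 + 12*x + 9) dx. Term by term:
    ∫_0^2 16*x^6 dx = 2048/7;  ∫_0^2 -72*x^5 dx = -768;  ∫_0^2 65*x^4 dx = 416;
    ∫_0^2 12*x^3 dx = 48;  ∫_0^2 58*x^2 dx = 464/3;  ∫_0^2 12*x dx = 24;
    ∫_0^2 9 dx = 18.
  Sum: 2048/7 − 768 + 416 + 48 + 464/3 + 24 + 18 = 3890/21.
Adding: ||u||_{H^1}^2 = 11974/45 + 3890/21 = 142168/315.


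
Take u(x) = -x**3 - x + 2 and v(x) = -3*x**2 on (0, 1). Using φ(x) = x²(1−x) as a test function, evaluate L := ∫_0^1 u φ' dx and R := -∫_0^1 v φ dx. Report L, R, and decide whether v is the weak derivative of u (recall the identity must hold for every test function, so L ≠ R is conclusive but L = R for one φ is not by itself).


LHS = 11/60, RHS = 1/10. No, v is not the weak derivative of u.

u(x) = -x**3 - x + 2, classical derivative u'(x) = -3*x**2 - 1.
φ(x) = x²(1−x), so φ'(x) = x*(2 - 3*x).
Note φ(0) = φ(1) = 0, so the boundary term u·φ vanishes.
LHS = ∫_0^1 u(x) φ'(x) dx = ∫_0^1 (3*x^5 - 2*x^4 + 3*x^3 - 8*x^2 + 4*x) dx. Term by term:
  ∫_0^1 3*x^5 dx = 1/2;  ∫_0^1 -2*x^4 dx = -2/5;  ∫_0^1 3*x^3 dx = 3/4;
  ∫_0^1 -8*x^2 dx = -8/3;  ∫_0^1 4*x dx = 2.
Sum: 1/2 − 2/5 + 3/4 − 8/3 + 2 = 11/60.
So LHS = 11/60.
∫_0^1 v(x) φ(x) dx = ∫_0^1 (3*x^5 - 3*x^4) dx. Term by term:
  ∫_0^1 3*x^5 dx = 1/2;  ∫_0^1 -3*x^4 dx = -3/5.
Sum: 1/2 − 3/5 = -1/10.
So RHS = -∫_0^1 v(x) φ(x) dx = 1/10.
LHS − RHS = 1/12 ≠ 0, so the identity fails.
(For a valid weak derivative the identity must hold for EVERY test function, in particular this one. The failure shows v is NOT the weak derivative of u.)
Correct weak derivative would be u'(x) = -3*x**2 - 1.


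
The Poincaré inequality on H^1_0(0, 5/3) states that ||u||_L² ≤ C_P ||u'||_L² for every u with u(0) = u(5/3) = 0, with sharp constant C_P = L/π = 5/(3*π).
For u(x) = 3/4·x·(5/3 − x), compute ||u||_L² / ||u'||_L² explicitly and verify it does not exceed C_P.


||u||_L² / ||u'||_L² = sqrt(10)/6 < C_P = 5/(3*π).

u(x) = 3/4·x·(5/3 − x), so u'(x) = 5/4 - 3*x/2.
u(x) = 3/4·x·(5/3 − x) vanishes at x = 0 and x = 5/3, so u ∈ H^1_0(0, 5/3). Differentiate via the product rule and integrate the resulting polynomials term by term.
  ∫_0^5/3 u² dx = ∫_0^5/3 (9*x^4/16 - 15*x^3/8 + 25*x^2/16) dx. Term by term:
    ∫_0^5/3 9*x^4/16 dx = 625/432;  ∫_0^5/3 -15*x^3/8 dx = -3125/864;  ∫_0^5/3 25*x^2/16 dx = 3125/1296.
  Sum: 625/432 − 3125/864 + 3125/1296 = 625/2592.
  ∫_0^5/3 (u')² dx = ∫_0^5/3 (9*x^2/4 - 15*x/4 + 25/16) dx. Term by term:
    ∫_0^5/3 9*x^2/4 dx = 125/36;  ∫_0^5/3 -15*x/4 dx = -125/24;  ∫_0^5/3 25/16 dx = 125/48.
  Sum: 125/36 − 125/24 + 125/48 = 125/144.
∫_0^5/3 u² dx = 625/2592, so ||u||_L² = 25*sqrt(2)/72.
∫_0^5/3 (u')² dx = 125/144, so ||u'||_L² = 5*sqrt(5)/12.
Ratio ||u||_L² / ||u'||_L² = sqrt(10)/6.
Sharp Poincaré constant on H^1_0(0, 5/3) is C_P = L/π = 5/(3*π), achieved by sin(3*π/5·x).
A polynomial bump cannot attain the sharp Poincaré constant (only the first sine eigenfunction does), so the ratio is strictly less than C_P, consistent with ||u||_L² ≤ C_P ||u'||_L².


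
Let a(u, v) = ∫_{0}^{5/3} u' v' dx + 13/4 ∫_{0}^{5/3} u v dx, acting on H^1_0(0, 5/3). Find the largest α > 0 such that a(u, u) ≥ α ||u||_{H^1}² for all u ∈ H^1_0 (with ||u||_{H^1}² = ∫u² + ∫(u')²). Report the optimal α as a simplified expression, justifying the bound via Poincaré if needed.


α = 1

Coercivity of a(·,·) on H^1_0(0, 5/3) means a(u, u) ≥ α ||u||_{H^1}² for every u ∈ H^1_0.
The interval has length L = 5/3, and Poincaré/coercivity depend only on L. Here a(u, u) = ∫(u')² + (13/4)·∫u².
Here c = 13/4 ≥ 1, so a(u,u) = ∫(u')² + c∫u² ≥ ∫(u')² + ∫u² = ||u||_{H^1}², i.e. α = 1 works. No larger α is possible: a(u,u) ≥ α||u||_{H^1}² means (1−α)∫(u')² ≥ (α−c)∫u², and for the modes u_n = sin(nπ(x−x₀)/L) (x₀ the left endpoint) one has ∫u_n²/∫(u_n')² = (L/(nπ))² → 0, so a(u_n,u_n)/||u_n||_{H^1}² → 1. Hence the optimal constant is α = 1.
Therefore α = 1.


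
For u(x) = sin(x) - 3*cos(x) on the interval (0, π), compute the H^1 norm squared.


||u||_{H^1(0,π)}^2 = 10*π

u'(x) = 3*sin(x) + cos(x).
Expand u² and (u')² and integrate term by term on (0, π), using: for integers n ≥ 1, ∫_0^π sin²(nx) dx = ∫_0^π cos²(nx) dx = π/2; for n ≠ n', ∫_0^π sin(nx)sin(n'x) dx = ∫_0^π cos(nx)cos(n'x) dx = 0; and by product-to-sum, ∫_0^π sin(nx)cos(n'x) dx = ½∫_0^π [sin((n+n')x) + sin((n−n')x)] dx, which is 0 when n+n' is even and 2n/(n²−n'²) when n+n' is odd (it need not vanish on (0, π)).
  u² squared terms: (-3)²·∫cos(x)² dx = 9·π/2 = 9*π/2;  (1)²·∫sin(x)² dx = 1·π/2 = π/2.
  u² cross terms: 2·(-3)·(1)·∫cos(x)·sin(x) dx = -6·(0) = 0.
  So ∫_0^π u² dx = 9*π/2 + π/2 + 0 = 5*π.
  (u')² squared terms: (3)²·∫sin(x)² dx = 9·π/2 = 9*π/2;  (1)²·∫cos(x)² dx = 1·π/2 = π/2.
  (u')² cross terms: 2·(3)·(1)·∫sin(x)·cos(x) dx = 6·(0) = 0.
  So ∫_0^π (u')² dx = 9*π/2 + π/2 + 0 = 5*π.
||u||_{H^1}^2 = (5*π) + (5*π) = 10*π.


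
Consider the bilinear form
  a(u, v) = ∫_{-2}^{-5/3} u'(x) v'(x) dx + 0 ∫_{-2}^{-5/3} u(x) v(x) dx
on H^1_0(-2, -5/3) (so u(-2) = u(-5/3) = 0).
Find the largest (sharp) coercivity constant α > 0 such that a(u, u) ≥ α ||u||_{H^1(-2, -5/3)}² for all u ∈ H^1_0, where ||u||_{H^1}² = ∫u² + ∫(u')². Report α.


α = 9*π^2/(1 + 9*π^2)

Coercivity of a(·,·) on H^1_0(-2, -5/3) means a(u, u) ≥ α ||u||_{H^1}² for every u ∈ H^1_0.
The interval has length L = 1/3, and Poincaré/coercivity depend only on L. Here a(u, u) = ∫(u')² + (0)·∫u².
Here c = 0, so a(u,u) = ∫(u')² alone. The condition a(u,u) ≥ α||u||_{H^1}² reads (1−α)∫(u')² ≥ (α−c)∫u². Any admissible α is ≤ 1 (rapidly oscillating u have ∫u²/∫(u')² → 0), and α = 1 would force 0 ≥ (1−c)∫u², impossible since c < 1; so 1−α > 0. By the sharp Poincaré inequality on H^1_0 of an interval of length L, ∫(u')² ≥ (π/L)²∫u² with equality for the first sine mode sin(π(x−x₀)/L) (x₀ the left endpoint), so the inequality holds for all u iff (1−α)(π/L)² ≥ α − c, i.e. α ≤ ((π/L)² + c)/((π/L)² + 1) = (1 + c(L/π)²)/(1 + (L/π)²). (Direct route, valid since c ≤ 0: Poincaré gives c∫u² ≥ c(L/π)²∫(u')², so a(u,u) ≥ (1 + c(L/π)²)∫(u')², while ||u||_{H^1}² ≤ (1 + (L/π)²)∫(u')²; dividing yields the same α.) With (π/L)² = 9*π^2 and c = 0, the largest admissible constant is α = ((π/L)² + c)/((π/L)² + 1).
Simplifying, α = 9*π^2/(1 + 9*π^2).


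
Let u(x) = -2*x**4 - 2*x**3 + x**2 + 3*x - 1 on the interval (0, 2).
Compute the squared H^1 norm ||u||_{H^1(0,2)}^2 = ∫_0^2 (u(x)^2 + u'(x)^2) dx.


||u||_{H^1}^2 = 694672/315

The H^1 norm (squared) on an interval (0, L) is
  ||u||_{H^1}^2 = ∫_0^L u(x)^2 dx + ∫_0^L u'(x)^2 dx.
Compute u'(x) = -8*x**3 - 6*x**2 + 2*x + 3.
Then u(x)^2 = 4*x**8 + 8*x**7 - 16*x**5 - 7*x**4 + 10*x**3 + 7*x**2 - 6*x + 1 and u'(x)^2 = 64*x**6 + 96*x**5 + 4*x**4 - 72*x**3 - 32*x**2 + 12*x + 9.
Integrate each monomial from 0 to 2 using ∫_0^2 c·x^n dx = c·2^(n+1)/(n+1):
  ∫_0^2 u(x)^2 dx = ∫_0^2 (4*x^8 + 8*x^7 - 16*x^5 - 7*x^4 + 10*x^3 + 7*x^2 - 6*x + 1) dx. Term by term:
    ∫_0^2 4*x^8 dx = 2048/9;  ∫_0^2 8*x^7 dx = 256;  ∫_0^2 -16*x^5 dx = -512/3;
    ∫_0^2 -7*x^4 dx = -224/5;  ∫_0^2 10*x^3 dx = 40;  ∫_0^2 7*x^2 dx = 56/3;
    ∫_0^2 -6*x dx = -12;  ∫_0^2 1 dx = 2.
  Sum: 2048/9 + 256 − 512/3 − 224/5 + 40 + 56/3 − 12 + 2 = 14254/45.
  ∫_0^2 u'(x)^2 dx = ∫_0^2 (64*x^6 + 96*x^5 + 4*x^4 - 72*x^3 - 32*x^2 + 12*x + 9) dx. Term by term:
    ∫_0^2 64*x^6 dx = 8192/7;  ∫_0^2 96*x^5 dx = 1024;  ∫_0^2 4*x^4 dx = 128/5;
    ∫_0^2 -72*x^3 dx = -288;  ∫_0^2 -32*x^2 dx = -256/3;  ∫_0^2 12*x dx = 24;
    ∫_0^2 9 dx = 18.
  Sum: 8192/7 + 1024 + 128/5 − 288 − 256/3 + 24 + 18 = 198298/105.
Adding: ||u||_{H^1}^2 = 14254/45 + 198298/105 = 694672/315.


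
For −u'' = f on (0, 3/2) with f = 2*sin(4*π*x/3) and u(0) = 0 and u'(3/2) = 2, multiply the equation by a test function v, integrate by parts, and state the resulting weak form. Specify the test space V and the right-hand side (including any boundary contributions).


V = {v ∈ H^1(0, 3/2) : v(0) = 0} (test functions vanish at x = 0 where u is specified); weak form: ∫_0^3/2 u'v' dx = ∫_0^3/2 (2*sin(4*π*x/3)) v dx + 2·v(3/2) for all v ∈ V.

Multiply both sides by a test function v and integrate from 0 to 3/2:
  ∫_0^3/2 −u''(x) v(x) dx = ∫_0^3/2 f(x) v(x) dx.
Integrate the LHS by parts once:
  ∫_0^3/2 −u'' v dx = −[u'(x) v(x)]_0^3/2 + ∫_0^3/2 u'(x) v'(x) dx.
Thus ∫_0^3/2 u'(x) v'(x) dx = ∫_0^3/2 f(x) v(x) dx + [u'(x) v(x)]_0^3/2.
Choose V so that boundary terms are either known or forced to vanish.
Mixed BC: u(0) = 0 (Dirichlet) and u'(3/2) = 2 (Neumann). Define V = {v ∈ H^1(0, 3/2) : v(0) = 0}. Then [u' v]_0^3/2 = u'(3/2)·v(3/2) − u'(0)·0 = 2·v(3/2).
Weak formulation: find u (satisfying any essential BC) such that ∫_0^3/2 u'(x) v'(x) dx = ∫_0^3/2 f v dx + 2·v(3/2) for all v ∈ V (Dirichlet at 0 absorbed into V; Neumann datum at x = 3/2 contributes the boundary term).
Substituting f(x) = 2*sin(4*π*x/3), the right-hand side is ∫_0^3/2 (2*sin(4*π*x/3)) v dx + 2·v(3/2).


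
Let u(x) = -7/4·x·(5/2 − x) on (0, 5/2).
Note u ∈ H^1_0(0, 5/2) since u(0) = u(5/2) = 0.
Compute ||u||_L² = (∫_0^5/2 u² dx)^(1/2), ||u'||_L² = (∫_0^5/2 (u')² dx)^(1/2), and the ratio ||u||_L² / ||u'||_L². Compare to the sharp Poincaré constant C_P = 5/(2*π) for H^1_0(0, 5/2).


||u||_L² / ||u'||_L² = sqrt(10)/4 < C_P = 5/(2*π).

u(x) = -7/4·x·(5/2 − x), so u'(x) = 7*x/2 - 35/8.
u(x) = -7/4·x·(5/2 − x) vanishes at x = 0 and x = 5/2, so u ∈ H^1_0(0, 5/2). Differentiate via the product rule and integrate the resulting polynomials term by term.
  ∫_0^5/2 u² dx = ∫_0^5/2 (49*x^4/16 - 245*x^3/16 + 1225*x^2/64) dx. Term by term:
    ∫_0^5/2 49*x^4/16 dx = 30625/512;  ∫_0^5/2 -245*x^3/16 dx = -153125/1024;  ∫_0^5/2 1225*x^2/64 dx = 153125/1536.
  Sum: 30625/512 − 153125/1024 + 153125/1536 = 30625/3072.
  ∫_0^5/2 (u')² dx = ∫_0^5/2 (49*x^2/4 - 245*x/8 + 1225/64) dx. Term by term:
    ∫_0^5/2 49*x^2/4 dx = 6125/96;  ∫_0^5/2 -245*x/8 dx = -6125/64;  ∫_0^5/2 1225/64 dx = 6125/128.
  Sum: 6125/96 − 6125/64 + 6125/128 = 6125/384.
∫_0^5/2 u² dx = 30625/3072, so ||u||_L² = 175*sqrt(3)/96.
∫_0^5/2 (u')² dx = 6125/384, so ||u'||_L² = 35*sqrt(30)/48.
Ratio ||u||_L² / ||u'||_L² = sqrt(10)/4.
Sharp Poincaré constant on H^1_0(0, 5/2) is C_P = L/π = 5/(2*π), achieved by sin(2*π/5·x).
A polynomial bump cannot attain the sharp Poincaré constant (only the first sine eigenfunction does), so the ratio is strictly less than C_P, consistent with ||u||_L² ≤ C_P ||u'||_L².


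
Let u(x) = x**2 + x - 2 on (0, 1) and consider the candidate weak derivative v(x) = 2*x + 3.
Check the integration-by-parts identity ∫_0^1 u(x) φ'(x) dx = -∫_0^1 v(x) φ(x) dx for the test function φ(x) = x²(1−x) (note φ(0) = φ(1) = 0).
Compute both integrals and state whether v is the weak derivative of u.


LHS = -11/60, RHS = -7/20. No, v is not the weak derivative of u.

u(x) = x**2 + x - 2, classical derivative u'(x) = 2*x + 1.
φ(x) = x²(1−x), so φ'(x) = x*(2 - 3*x).
Note φ(0) = φ(1) = 0, so the boundary term u·φ vanishes.
LHS = ∫_0^1 u(x) φ'(x) dx = ∫_0^1 (-3*x^4 - x^3 + 8*x^2 - 4*x) dx. Term by term:
  ∫_0^1 -3*x^4 dx = -3/5;  ∫_0^1 -x^3 dx = -1/4;  ∫_0^1 8*x^2 dx = 8/3;
  ∫_0^1 -4*x dx = -2.
Sum: -3/5 − 1/4 + 8/3 − 2 = -11/60.
So LHS = -11/60.
∫_0^1 v(x) φ(x) dx = ∫_0^1 (-2*x^4 - x^3 + 3*x^2) dx. Term by term:
  ∫_0^1 -2*x^4 dx = -2/5;  ∫_0^1 -x^3 dx = -1/4;  ∫_0^1 3*x^2 dx = 1.
Sum: -2/5 − 1/4 + 1 = 7/20.
So RHS = -∫_0^1 v(x) φ(x) dx = -7/20.
LHS − RHS = 1/6 ≠ 0, so the identity fails.
(For a valid weak derivative the identity must hold for EVERY test function, in particular this one. The failure shows v is NOT the weak derivative of u.)
Correct weak derivative would be u'(x) = 2*x + 1.


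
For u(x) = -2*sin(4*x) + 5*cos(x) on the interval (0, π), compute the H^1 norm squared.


||u||_{H^1(0,π)}^2 = -64/3 + 59*π

u'(x) = -5*sin(x) - 8*cos(4*x).
Expand u² and (u')² and integrate term by term on (0, π), using: for integers n ≥ 1, ∫_0^π sin²(nx) dx = ∫_0^π cos²(nx) dx = π/2; for n ≠ n', ∫_0^π sin(nx)sin(n'x) dx = ∫_0^π cos(nx)cos(n'x) dx = 0; and by product-to-sum, ∫_0^π sin(nx)cos(n'x) dx = ½∫_0^π [sin((n+n')x) + sin((n−n')x)] dx, which is 0 when n+n' is even and 2n/(n²−n'²) when n+n' is odd (it need not vanish on (0, π)).
  u² squared terms: (-2)²·∫sin(4x)² dx = 4·π/2 = 2*π;  (5)²·∫cos(x)² dx = 25·π/2 = 25*π/2.
  u² cross terms: 2·(-2)·(5)·∫sin(4x)·cos(x) dx = -20·(8/15) = -32/3.
  So ∫_0^π u² dx = 2*π + 25*π/2 − 32/3 = -32/3 + 29*π/2.
  (u')² squared terms: (-8)²·∫cos(4x)² dx = 64·π/2 = 32*π;  (-5)²·∫sin(x)² dx = 25·π/2 = 25*π/2.
  (u')² cross terms: 2·(-8)·(-5)·∫cos(4x)·sin(x) dx = 80·(-2/15) = -32/3.
  So ∫_0^π (u')² dx = 32*π + 25*π/2 − 32/3 = -32/3 + 89*π/2.
||u||_{H^1}^2 = (-32/3 + 29*π/2) + (-32/3 + 89*π/2) = -64/3 + 59*π.


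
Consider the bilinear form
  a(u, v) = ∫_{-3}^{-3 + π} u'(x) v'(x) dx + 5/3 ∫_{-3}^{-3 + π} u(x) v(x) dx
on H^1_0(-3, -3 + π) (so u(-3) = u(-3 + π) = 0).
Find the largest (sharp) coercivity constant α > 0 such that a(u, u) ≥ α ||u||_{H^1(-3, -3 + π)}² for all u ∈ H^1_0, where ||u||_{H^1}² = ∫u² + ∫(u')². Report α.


α = 1

Coercivity of a(·,·) on H^1_0(-3, -3 + π) means a(u, u) ≥ α ||u||_{H^1}² for every u ∈ H^1_0.
The interval has length L = π, and Poincaré/coercivity depend only on L. Here a(u, u) = ∫(u')² + (5/3)·∫u².
Here c = 5/3 ≥ 1, so a(u,u) = ∫(u')² + c∫u² ≥ ∫(u')² + ∫u² = ||u||_{H^1}², i.e. α = 1 works. No larger α is possible: a(u,u) ≥ α||u||_{H^1}² means (1−α)∫(u')² ≥ (α−c)∫u², and for the modes u_n = sin(nπ(x−x₀)/L) (x₀ the left endpoint) one has ∫u_n²/∫(u_n')² = (L/(nπ))² → 0, so a(u_n,u_n)/||u_n||_{H^1}² → 1. Hence the optimal constant is α = 1.
Therefore α = 1.


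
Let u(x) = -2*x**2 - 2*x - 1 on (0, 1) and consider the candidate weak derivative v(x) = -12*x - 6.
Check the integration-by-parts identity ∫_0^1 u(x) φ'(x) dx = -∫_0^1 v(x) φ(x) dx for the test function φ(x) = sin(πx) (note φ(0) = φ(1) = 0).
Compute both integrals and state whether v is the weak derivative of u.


LHS = 8/π, RHS = 24/π. No, v is not the weak derivative of u.

u(x) = -2*x**2 - 2*x - 1, classical derivative u'(x) = -4*x - 2.
φ(x) = sin(πx), so φ'(x) = π*cos(π*x).
Note φ(0) = φ(1) = 0, so the boundary term u·φ vanishes.
LHS = ∫_0^1 u(x) φ'(x) dx = ∫_0^1 (-2*π*x^2*cos(π*x) - 2*π*x*cos(π*x) - π*cos(π*x)) dx. Term by term:
  ∫_0^1 -π*cos(π*x) dx = 0;  ∫_0^1 -2*π*x*cos(π*x) dx = 4/π;  ∫_0^1 -2*π*x^2*cos(π*x) dx = 4/π.
Sum: 0 + 4/π + 4/π = 8/π.
So LHS = 8/π.
∫_0^1 v(x) φ(x) dx = ∫_0^1 (-12*x*sin(π*x) - 6*sin(π*x)) dx. Term by term:
  ∫_0^1 -6*sin(π*x) dx = -12/π;  ∫_0^1 -12*x*sin(π*x) dx = -12/π.
Sum: -12/π − 12/π = -24/π.
So RHS = -∫_0^1 v(x) φ(x) dx = 24/π.
LHS − RHS = -16/π ≠ 0, so the identity fails.
(For a valid weak derivative the identity must hold for EVERY test function, in particular this one. The failure shows v is NOT the weak derivative of u.)
Correct weak derivative would be u'(x) = -4*x - 2.


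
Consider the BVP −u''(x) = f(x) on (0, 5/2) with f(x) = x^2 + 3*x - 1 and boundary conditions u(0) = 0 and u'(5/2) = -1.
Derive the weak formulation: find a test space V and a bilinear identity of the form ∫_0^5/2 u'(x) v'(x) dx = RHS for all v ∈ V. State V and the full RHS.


V = {v ∈ H^1(0, 5/2) : v(0) = 0} (test functions vanish at x = 0 where u is specified); weak form: ∫_0^5/2 u'v' dx = ∫_0^5/2 (x^2 + 3*x - 1) v dx − v(5/2) for all v ∈ V.

Multiply both sides by a test function v and integrate from 0 to 5/2:
  ∫_0^5/2 −u''(x) v(x) dx = ∫_0^5/2 f(x) v(x) dx.
Integrate the LHS by parts once:
  ∫_0^5/2 −u'' v dx = −[u'(x) v(x)]_0^5/2 + ∫_0^5/2 u'(x) v'(x) dx.
Thus ∫_0^5/2 u'(x) v'(x) dx = ∫_0^5/2 f(x) v(x) dx + [u'(x) v(x)]_0^5/2.
Choose V so that boundary terms are either known or forced to vanish.
Mixed BC: u(0) = 0 (Dirichlet) and u'(5/2) = -1 (Neumann). Define V = {v ∈ H^1(0, 5/2) : v(0) = 0}. Then [u' v]_0^5/2 = u'(5/2)·v(5/2) − u'(0)·0 = − v(5/2).
Weak formulation: find u (satisfying any essential BC) such that ∫_0^5/2 u'(x) v'(x) dx = ∫_0^5/2 f v dx − v(5/2) for all v ∈ V (Dirichlet at 0 absorbed into V; Neumann datum at x = 5/2 contributes the boundary term).
Substituting f(x) = x^2 + 3*x - 1, the right-hand side is ∫_0^5/2 (x^2 + 3*x - 1) v dx − v(5/2).


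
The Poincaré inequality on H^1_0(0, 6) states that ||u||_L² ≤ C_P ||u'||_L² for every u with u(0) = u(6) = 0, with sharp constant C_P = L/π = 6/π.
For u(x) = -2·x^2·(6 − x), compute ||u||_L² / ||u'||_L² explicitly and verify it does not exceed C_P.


||u||_L² / ||u'||_L² = 3*sqrt(14)/7 < C_P = 6/π.

u(x) = -2·x^2·(6 − x), so u'(x) = 6*x*(x - 4).
u(x) = -2·x^2·(6 − x) vanishes at x = 0 and x = 6, so u ∈ H^1_0(0, 6). Differentiate via the product rule and integrate the resulting polynomials term by term.
  ∫_0^6 u² dx = ∫_0^6 (4*x^6 - 48*x^5 + 144*x^4) dx. Term by term:
    ∫_0^6 4*x^6 dx = 1119744/7;  ∫_0^6 -48*x^5 dx = -373248;  ∫_0^6 144*x^4 dx = 1119744/5.
  Sum: 1119744/7 − 373248 + 1119744/5 = 373248/35.
  ∫_0^6 (u')² dx = ∫_0^6 (36*x^4 - 288*x^3 + 576*x^2) dx. Term by term:
    ∫_0^6 36*x^4 dx = 279936/5;  ∫_0^6 -288*x^3 dx = -93312;  ∫_0^6 576*x^2 dx = 41472.
  Sum: 279936/5 − 93312 + 41472 = 20736/5.
∫_0^6 u² dx = 373248/35, so ||u||_L² = 432*sqrt(70)/35.
∫_0^6 (u')² dx = 20736/5, so ||u'||_L² = 144*sqrt(5)/5.
Ratio ||u||_L² / ||u'||_L² = 3*sqrt(14)/7.
Sharp Poincaré constant on H^1_0(0, 6) is C_P = L/π = 6/π, achieved by sin(π/6·x).
A polynomial bump cannot attain the sharp Poincaré constant (only the first sine eigenfunction does), so the ratio is strictly less than C_P, consistent with ||u||_L² ≤ C_P ||u'||_L².


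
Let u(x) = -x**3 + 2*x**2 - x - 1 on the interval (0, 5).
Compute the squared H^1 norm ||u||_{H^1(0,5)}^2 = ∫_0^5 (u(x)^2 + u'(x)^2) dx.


||u||_{H^1}^2 = 94965/14

The H^1 norm (squared) on an interval (0, L) is
  ||u||_{H^1}^2 = ∫_0^L u(x)^2 dx + ∫_0^L u'(x)^2 dx.
Compute u'(x) = -3*x**2 + 4*x - 1.
Then u(x)^2 = x**6 - 4*x**5 + 6*x**4 - 2*x**3 - 3*x**2 + 2*x + 1 and u'(x)^2 = 9*x**4 - 24*x**3 + 22*x**2 - 8*x + 1.
Integrate each monomial from 0 to 5 using ∫_0^5 c·x^n dx = c·5^(n+1)/(n+1):
  ∫_0^5 u(x)^2 dx = ∫_0^5 (x^6 - 4*x^5 + 6*x^4 - 2*x^3 - 3*x^2 + 2*x + 1) dx. Term by term:
    ∫_0^5 x^6 dx = 78125/7;  ∫_0^5 -4*x^5 dx = -31250/3;  ∫_0^5 6*x^4 dx = 3750;
    ∫_0^5 -2*x^3 dx = -625/2;  ∫_0^5 -3*x^2 dx = -125;  ∫_0^5 2*x dx = 25;
    ∫_0^5 1 dx = 5.
  Sum: 78125/7 − 31250/3 + 3750 − 625/2 − 125 + 25 + 5 = 171635/42.
  ∫_0^5 u'(x)^2 dx = ∫_0^5 (9*x^4 - 24*x^3 + 22*x^2 - 8*x + 1) dx. Term by term:
    ∫_0^5 9*x^4 dx = 5625;  ∫_0^5 -24*x^3 dx = -3750;  ∫_0^5 22*x^2 dx = 2750/3;
    ∫_0^5 -8*x dx = -100;  ∫_0^5 1 dx = 5.
  Sum: 5625 − 3750 + 2750/3 − 100 + 5 = 8090/3.
Adding: ||u||_{H^1}^2 = 171635/42 + 8090/3 = 94965/14.


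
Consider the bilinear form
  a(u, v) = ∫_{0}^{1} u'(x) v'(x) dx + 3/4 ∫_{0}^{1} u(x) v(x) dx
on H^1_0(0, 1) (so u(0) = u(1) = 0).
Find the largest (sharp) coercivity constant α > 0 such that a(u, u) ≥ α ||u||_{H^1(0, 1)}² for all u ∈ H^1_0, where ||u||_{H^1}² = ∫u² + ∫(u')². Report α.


α = (3/4 + π^2)/(1 + π^2)

Coercivity of a(·,·) on H^1_0(0, 1) means a(u, u) ≥ α ||u||_{H^1}² for every u ∈ H^1_0.
The interval has length L = 1, and Poincaré/coercivity depend only on L. Here a(u, u) = ∫(u')² + (3/4)·∫u².
Here 0 < c = 3/4 < 1. The condition a(u,u) ≥ α||u||_{H^1}² reads (1−α)∫(u')² ≥ (α−c)∫u². Any admissible α is ≤ 1 (rapidly oscillating u have ∫u²/∫(u')² → 0), and α = 1 would force 0 ≥ (1−c)∫u², impossible since c < 1; so 1−α > 0. By the sharp Poincaré inequality on H^1_0 of an interval of length L, ∫(u')² ≥ (π/L)²∫u² with equality for the first sine mode sin(π(x−x₀)/L) (x₀ the left endpoint), so the inequality holds for all u iff (1−α)(π/L)² ≥ α − c, i.e. α ≤ ((π/L)² + c)/((π/L)² + 1) = (1 + c(L/π)²)/(1 + (L/π)²). With (π/L)² = π^2 and c = 3/4, the largest admissible constant is α = ((π/L)² + c)/((π/L)² + 1).
Simplifying, α = (3/4 + π^2)/(1 + π^2).


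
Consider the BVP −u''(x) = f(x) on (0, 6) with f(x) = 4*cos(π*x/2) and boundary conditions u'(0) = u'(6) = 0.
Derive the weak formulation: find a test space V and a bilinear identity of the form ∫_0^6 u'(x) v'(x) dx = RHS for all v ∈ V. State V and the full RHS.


V = H^1(0, 6) (no boundary constraint on v; u is determined up to an additive constant); weak form: ∫_0^6 u'v' dx = ∫_0^6 (4*cos(π*x/2)) v dx for all v ∈ V.

Multiply both sides by a test function v and integrate from 0 to 6:
  ∫_0^6 −u''(x) v(x) dx = ∫_0^6 f(x) v(x) dx.
Integrate the LHS by parts once:
  ∫_0^6 −u'' v dx = −[u'(x) v(x)]_0^6 + ∫_0^6 u'(x) v'(x) dx.
Thus ∫_0^6 u'(x) v'(x) dx = ∫_0^6 f(x) v(x) dx + [u'(x) v(x)]_0^6.
Choose V so that boundary terms are either known or forced to vanish.
u has homogeneous Neumann: u'(0) = u'(6) = 0. So [u' v]_0^6 = 0·v(6) − 0·v(0) = 0 for any v; take V = H^1(0, 6).
Weak formulation: find u (satisfying any essential BC) such that ∫_0^6 u'(x) v'(x) dx = ∫_0^6 f v dx for all v ∈ V (homogeneous Neumann, so boundary terms vanish).
Substituting f(x) = 4*cos(π*x/2), the right-hand side is ∫_0^6 (4*cos(π*x/2)) v dx.
Compatibility check (pure Neumann): taking v ≡ 1 ∈ V gives 0 = ∫_0^6 f dx + (0) − (0), i.e. ∫_0^6 f dx must equal u'(0) − u'(6) = 0. Indeed ∫_0^6 (4*cos(π*x/2)) dx = 0, so the data are compatible. The solution is then unique only up to an additive constant (fix it e.g. by requiring ∫_0^6 u dx = 0).


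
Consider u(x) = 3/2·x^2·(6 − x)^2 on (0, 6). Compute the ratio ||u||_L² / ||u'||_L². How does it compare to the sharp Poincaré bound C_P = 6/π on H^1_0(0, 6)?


||u||_L² / ||u'||_L² = sqrt(3) < C_P = 6/π.

u(x) = 3/2·x^2·(6 − x)^2, so u'(x) = 6*x*(x - 6)*(x - 3).
u(x) = 3/2·x^2·(6 − x)^2 vanishes at x = 0 and x = 6, so u ∈ H^1_0(0, 6). Differentiate via the product rule and integrate the resulting polynomials term by term.
  ∫_0^6 u² dx = ∫_0^6 (9*x^8/4 - 54*x^7 + 486*x^6 - 1944*x^5 + 2916*x^4) dx. Term by term:
    ∫_0^6 9*x^8/4 dx = 2519424;  ∫_0^6 -54*x^7 dx = -11337408;  ∫_0^6 486*x^6 dx = 136048896/7;
    ∫_0^6 -1944*x^5 dx = -15116544;  ∫_0^6 2916*x^4 dx = 22674816/5.
  Sum: 2519424 − 11337408 + 136048896/7 − 15116544 + 22674816/5 = 1259712/35.
  ∫_0^6 (u')² dx = ∫_0^6 (36*x^6 - 648*x^5 + 4212*x^4 - 11664*x^3 + 11664*x^2) dx. Term by term:
    ∫_0^6 36*x^6 dx = 10077696/7;  ∫_0^6 -648*x^5 dx = -5038848;  ∫_0^6 4212*x^4 dx = 32752512/5;
    ∫_0^6 -11664*x^3 dx = -3779136;  ∫_0^6 11664*x^2 dx = 839808.
  Sum: 10077696/7 − 5038848 + 32752512/5 − 3779136 + 839808 = 419904/35.
∫_0^6 u² dx = 1259712/35, so ||u||_L² = 648*sqrt(105)/35.
∫_0^6 (u')² dx = 419904/35, so ||u'||_L² = 648*sqrt(35)/35.
Ratio ||u||_L² / ||u'||_L² = sqrt(3).
Sharp Poincaré constant on H^1_0(0, 6) is C_P = L/π = 6/π, achieved by sin(π/6·x).
A polynomial bump cannot attain the sharp Poincaré constant (only the first sine eigenfunction does), so the ratio is strictly less than C_P, consistent with ||u||_L² ≤ C_P ||u'||_L².


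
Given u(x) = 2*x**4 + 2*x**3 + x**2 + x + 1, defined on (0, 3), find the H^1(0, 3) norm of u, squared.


||u||_{H^1}^2 = 3872229/70

The H^1 norm (squared) on an interval (0, L) is
  ||u||_{H^1}^2 = ∫_0^L u(x)^2 dx + ∫_0^L u'(x)^2 dx.
Compute u'(x) = 8*x**3 + 6*x**2 + 2*x + 1.
Then u(x)^2 = 4*x**8 + 8*x**7 + 8*x**6 + 8*x**5 + 9*x**4 + 6*x**3 + 3*x**2 + 2*x + 1 and u'(x)^2 = 64*x**6 + 96*x**5 + 68*x**4 + 40*x**3 + 16*x**2 + 4*x + 1.
Integrate each monomial from 0 to 3 using ∫_0^3 c·x^n dx = c·3^(n+1)/(n+1):
  ∫_0^3 u(x)^2 dx = ∫_0^3 (4*x^8 + 8*x^7 + 8*x^6 + 8*x^5 + 9*x^4 + 6*x^3 + 3*x^2 + 2*x + 1) dx. Term by term:
    ∫_0^3 4*x^8 dx = 8748;  ∫_0^3 8*x^7 dx = 6561;  ∫_0^3 8*x^6 dx = 17496/7;
    ∫_0^3 8*x^5 dx = 972;  ∫_0^3 9*x^4 dx = 2187/5;  ∫_0^3 6*x^3 dx = 243/2;
    ∫_0^3 3*x^2 dx = 27;  ∫_0^3 2*x dx = 9;  ∫_0^3 1 dx = 3.
  Sum: 8748 + 6561 + 17496/7 + 972 + 2187/5 + 243/2 + 27 + 9 + 3 = 1356483/70.
  ∫_0^3 u'(x)^2 dx = ∫_0^3 (64*x^6 + 96*x^5 + 68*x^4 + 40*x^3 + 16*x^2 + 4*x + 1) dx. Term by term:
    ∫_0^3 64*x^6 dx = 139968/7;  ∫_0^3 96*x^5 dx = 11664;  ∫_0^3 68*x^4 dx = 16524/5;
    ∫_0^3 40*x^3 dx = 810;  ∫_0^3 16*x^2 dx = 144;  ∫_0^3 4*x dx = 18;
    ∫_0^3 1 dx = 3.
  Sum: 139968/7 + 11664 + 16524/5 + 810 + 144 + 18 + 3 = 1257873/35.
Adding: ||u||_{H^1}^2 = 1356483/70 + 1257873/35 = 3872229/70.


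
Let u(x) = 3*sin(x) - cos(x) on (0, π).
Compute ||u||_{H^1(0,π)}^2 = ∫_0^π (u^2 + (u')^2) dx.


||u||_{H^1(0,π)}^2 = 10*π

u'(x) = sin(x) + 3*cos(x).
Expand u² and (u')² and integrate term by term on (0, π), using: for integers n ≥ 1, ∫_0^π sin²(nx) dx = ∫_0^π cos²(nx) dx = π/2; for n ≠ n', ∫_0^π sin(nx)sin(n'x) dx = ∫_0^π cos(nx)cos(n'x) dx = 0; and by product-to-sum, ∫_0^π sin(nx)cos(n'x) dx = ½∫_0^π [sin((n+n')x) + sin((n−n')x)] dx, which is 0 when n+n' is even and 2n/(n²−n'²) when n+n' is odd (it need not vanish on (0, π)).
  u² squared terms: (-1)²·∫cos(x)² dx = 1·π/2 = π/2;  (3)²·∫sin(x)² dx = 9·π/2 = 9*π/2.
  u² cross terms: 2·(-1)·(3)·∫cos(x)·sin(x) dx = -6·(0) = 0.
  So ∫_0^π u² dx = π/2 + 9*π/2 + 0 = 5*π.
  (u')² squared terms: (3)²·∫cos(x)² dx = 9·π/2 = 9*π/2;  (1)²·∫sin(x)² dx = 1·π/2 = π/2.
  (u')² cross terms: 2·(3)·(1)·∫cos(x)·sin(x) dx = 6·(0) = 0.
  So ∫_0^π (u')² dx = 9*π/2 + π/2 + 0 = 5*π.
||u||_{H^1}^2 = (5*π) + (5*π) = 10*π.


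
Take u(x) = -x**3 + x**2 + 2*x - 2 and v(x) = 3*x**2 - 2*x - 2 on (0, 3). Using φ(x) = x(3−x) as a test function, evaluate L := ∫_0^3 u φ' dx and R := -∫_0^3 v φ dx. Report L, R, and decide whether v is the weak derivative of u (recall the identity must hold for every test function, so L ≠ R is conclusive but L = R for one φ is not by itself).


LHS = 279/20, RHS = -279/20. No, v is not the weak derivative of u.

u(x) = -x**3 + x**2 + 2*x - 2, classical derivative u'(x) = -3*x**2 + 2*x + 2.
φ(x) = x(3−x), so φ'(x) = 3 - 2*x.
Note φ(0) = φ(3) = 0, so the boundary term u·φ vanishes.
LHS = ∫_0^3 u(x) φ'(x) dx = ∫_0^3 (2*x^4 - 5*x^3 - x^2 + 10*x - 6) dx. Term by term:
  ∫_0^3 2*x^4 dx = 486/5;  ∫_0^3 -5*x^3 dx = -405/4;  ∫_0^3 -x^2 dx = -9;
  ∫_0^3 10*x dx = 45;  ∫_0^3 -6 dx = -18.
Sum: 486/5 − 405/4 − 9 + 45 − 18 = 279/20.
So LHS = 279/20.
∫_0^3 v(x) φ(x) dx = ∫_0^3 (-3*x^4 + 11*x^3 - 4*x^2 - 6*x) dx. Term by term:
  ∫_0^3 -3*x^4 dx = -729/5;  ∫_0^3 11*x^3 dx = 891/4;  ∫_0^3 -4*x^2 dx = -36;
  ∫_0^3 -6*x dx = -27.
Sum: -729/5 + 891/4 − 36 − 27 = 279/20.
So RHS = -∫_0^3 v(x) φ(x) dx = -279/20.
LHS − RHS = 279/10 ≠ 0, so the identity fails.
(For a valid weak derivative the identity must hold for EVERY test function, in particular this one. The failure shows v is NOT the weak derivative of u.)
Correct weak derivative would be u'(x) = -3*x**2 + 2*x + 2.


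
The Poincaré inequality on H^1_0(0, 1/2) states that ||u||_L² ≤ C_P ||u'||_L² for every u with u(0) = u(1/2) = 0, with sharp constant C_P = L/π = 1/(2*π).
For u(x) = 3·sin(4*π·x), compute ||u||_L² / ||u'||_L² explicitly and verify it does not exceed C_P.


||u||_L² / ||u'||_L² = 1/(4*π) < C_P = 1/(2*π).

u(x) = 3·sin(4*π·x), so u'(x) = 12*π*cos(4*π*x).
Writing u(x) = A·sin(kπx/L) with A = 3 and k = 2, use ∫_0^L sin²(kπx/L) dx = L/2 and ∫_0^L cos²(kπx/L) dx = L/2.
u² = 9·sin²(4*π·x) and (u')² = 144*π^2·cos²(4*π·x), and each of sin², cos² integrates to L/2 = 1/4 over (0, 1/2).
∫_0^1/2 u² dx = 9/4, so ||u||_L² = 3/2.
∫_0^1/2 (u')² dx = 36*π^2, so ||u'||_L² = 6*π.
Ratio ||u||_L² / ||u'||_L² = 1/(4*π).
Sharp Poincaré constant on H^1_0(0, 1/2) is C_P = L/π = 1/(2*π), achieved by sin(2*π·x).
This is the k = 2 harmonic; the ratio L/(kπ) is strictly less than C_P = L/π, consistent with the sharp inequality ||u||_L² ≤ C_P ||u'||_L².


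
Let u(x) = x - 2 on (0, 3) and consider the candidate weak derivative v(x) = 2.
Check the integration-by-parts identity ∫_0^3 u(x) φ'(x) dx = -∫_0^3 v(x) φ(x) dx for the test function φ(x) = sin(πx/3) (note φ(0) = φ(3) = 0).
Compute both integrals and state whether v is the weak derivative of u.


LHS = -6/π, RHS = -12/π. No, v is not the weak derivative of u.

u(x) = x - 2, classical derivative u'(x) = 1.
φ(x) = sin(πx/3), so φ'(x) = π*cos(π*x/3)/3.
Note φ(0) = φ(3) = 0, so the boundary term u·φ vanishes.
LHS = ∫_0^3 u(x) φ'(x) dx = ∫_0^3 (π*x*cos(π*x/3)/3 - 2*π*cos(π*x/3)/3) dx. Term by term:
  ∫_0^3 -2*π*cos(π*x/3)/3 dx = 0;  ∫_0^3 π*x*cos(π*x/3)/3 dx = -6/π.
Sum: 0 − 6/π = -6/π.
So LHS = -6/π.
∫_0^3 v(x) φ(x) dx = ∫_0^3 (2*sin(π*x/3)) dx. Term by term:
  ∫_0^3 2*sin(π*x/3) dx = 12/π.
So RHS = -∫_0^3 v(x) φ(x) dx = -12/π.
LHS − RHS = 6/π ≠ 0, so the identity fails.
(For a valid weak derivative the identity must hold for EVERY test function, in particular this one. The failure shows v is NOT the weak derivative of u.)
Correct weak derivative would be u'(x) = 1.


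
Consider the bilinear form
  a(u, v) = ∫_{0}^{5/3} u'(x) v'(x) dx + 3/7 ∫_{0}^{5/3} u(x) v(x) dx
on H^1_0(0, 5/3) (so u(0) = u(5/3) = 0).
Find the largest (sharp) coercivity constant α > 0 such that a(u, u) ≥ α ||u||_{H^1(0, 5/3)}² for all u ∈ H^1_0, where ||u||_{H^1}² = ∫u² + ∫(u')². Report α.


α = 3*(25 + 21*π^2)/(7*(25 + 9*π^2))

Coercivity of a(·,·) on H^1_0(0, 5/3) means a(u, u) ≥ α ||u||_{H^1}² for every u ∈ H^1_0.
The interval has length L = 5/3, and Poincaré/coercivity depend only on L. Here a(u, u) = ∫(u')² + (3/7)·∫u².
Here 0 < c = 3/7 < 1. The condition a(u,u) ≥ α||u||_{H^1}² reads (1−α)∫(u')² ≥ (α−c)∫u². Any admissible α is ≤ 1 (rapidly oscillating u have ∫u²/∫(u')² → 0), and α = 1 would force 0 ≥ (1−c)∫u², impossible since c < 1; so 1−α > 0. By the sharp Poincaré inequality on H^1_0 of an interval of length L, ∫(u')² ≥ (π/L)²∫u² with equality for the first sine mode sin(π(x−x₀)/L) (x₀ the left endpoint), so the inequality holds for all u iff (1−α)(π/L)² ≥ α − c, i.e. α ≤ ((π/L)² + c)/((π/L)² + 1) = (1 + c(L/π)²)/(1 + (L/π)²). With (π/L)² = 9*π^2/25 and c = 3/7, the largest admissible constant is α = ((π/L)² + c)/((π/L)² + 1).
Simplifying, α = 3*(25 + 21*π^2)/(7*(25 + 9*π^2)).


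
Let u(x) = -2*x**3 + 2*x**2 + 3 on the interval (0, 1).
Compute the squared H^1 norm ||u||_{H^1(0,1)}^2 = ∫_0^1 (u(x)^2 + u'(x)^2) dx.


||u||_{H^1}^2 = 74/7

The H^1 norm (squared) on an interval (0, L) is
  ||u||_{H^1}^2 = ∫_0^L u(x)^2 dx + ∫_0^L u'(x)^2 dx.
Compute u'(x) = -6*x**2 + 4*x.
Then u(x)^2 = 4*x**6 - 8*x**5 + 4*x**4 - 12*x**3 + 12*x**2 + 9 and u'(x)^2 = 36*x**4 - 48*x**3 + 16*x**2.
Integrate each monomial from 0 to 1 using ∫_0^1 c·x^n dx = c·1^(n+1)/(n+1):
  ∫_0^1 u(x)^2 dx = ∫_0^1 (4*x^6 - 8*x^5 + 4*x^4 - 12*x^3 + 12*x^2 + 9) dx. Term by term:
    ∫_0^1 4*x^6 dx = 4/7;  ∫_0^1 -8*x^5 dx = -4/3;  ∫_0^1 4*x^4 dx = 4/5;
    ∫_0^1 -12*x^3 dx = -3;  ∫_0^1 12*x^2 dx = 4;  ∫_0^1 9 dx = 9.
  Sum: 4/7 − 4/3 + 4/5 − 3 + 4 + 9 = 1054/105.
  ∫_0^1 u'(x)^2 dx = ∫_0^1 (36*x^4 - 48*x^3 + 16*x^2) dx. Term by term:
    ∫_0^1 36*x^4 dx = 36/5;  ∫_0^1 -48*x^3 dx = -12;  ∫_0^1 16*x^2 dx = 16/3.
  Sum: 36/5 − 12 + 16/3 = 8/15.
Adding: ||u||_{H^1}^2 = 1054/105 + 8/15 = 74/7.


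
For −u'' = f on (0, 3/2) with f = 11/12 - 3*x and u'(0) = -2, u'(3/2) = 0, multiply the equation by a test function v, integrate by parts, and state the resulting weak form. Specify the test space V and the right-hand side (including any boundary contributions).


V = H^1(0, 3/2) (v unrestricted at boundary; u is determined up to an additive constant); weak form: ∫_0^3/2 u'v' dx = ∫_0^3/2 (11/12 - 3*x) v dx + 2·v(0) for all v ∈ V.

Multiply both sides by a test function v and integrate from 0 to 3/2:
  ∫_0^3/2 −u''(x) v(x) dx = ∫_0^3/2 f(x) v(x) dx.
Integrate the LHS by parts once:
  ∫_0^3/2 −u'' v dx = −[u'(x) v(x)]_0^3/2 + ∫_0^3/2 u'(x) v'(x) dx.
Thus ∫_0^3/2 u'(x) v'(x) dx = ∫_0^3/2 f(x) v(x) dx + [u'(x) v(x)]_0^3/2.
Choose V so that boundary terms are either known or forced to vanish.
u has inhomogeneous Neumann u'(0) = -2, u'(3/2) = 0. [u' v]_0^3/2 = (0)·v(3/2) − (-2)·v(0) = 2·v(0). Take V = H^1(0, 3/2); boundary term becomes part of RHS.
Weak formulation: find u (satisfying any essential BC) such that ∫_0^3/2 u'(x) v'(x) dx = ∫_0^3/2 f v dx + 2·v(0) for all v ∈ V (Neumann data are natural BCs: they enter the RHS as boundary terms).
Substituting f(x) = 11/12 - 3*x, the right-hand side is ∫_0^3/2 (11/12 - 3*x) v dx + 2·v(0).
Compatibility check (pure Neumann): taking v ≡ 1 ∈ V gives 0 = ∫_0^3/2 f dx + (0) − (-2), i.e. ∫_0^3/2 f dx must equal u'(0) − u'(3/2) = -2. Indeed ∫_0^3/2 (11/12 - 3*x) dx = -2, so the data are compatible. The solution is then unique only up to an additive constant (fix it e.g. by requiring ∫_0^3/2 u dx = 0).


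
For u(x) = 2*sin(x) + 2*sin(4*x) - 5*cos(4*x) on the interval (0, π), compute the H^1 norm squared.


||u||_{H^1(0,π)}^2 = 136/3 + 501*π/2

u'(x) = 20*sin(4*x) + 2*cos(x) + 8*cos(4*x).
Expand u² and (u')² and integrate term by term on (0, π), using: for integers n ≥ 1, ∫_0^π sin²(nx) dx = ∫_0^π cos²(nx) dx = π/2; for n ≠ n', ∫_0^π sin(nx)sin(n'x) dx = ∫_0^π cos(nx)cos(n'x) dx = 0; and by product-to-sum, ∫_0^π sin(nx)cos(n'x) dx = ½∫_0^π [sin((n+n')x) + sin((n−n')x)] dx, which is 0 when n+n' is even and 2n/(n²−n'²) when n+n' is odd (it need not vanish on (0, π)).
  u² squared terms: (-5)²·∫cos(4x)² dx = 25·π/2 = 25*π/2;  (2)²·∫sin(x)² dx = 4·π/2 = 2*π;  (2)²·∫sin(4x)² dx = 4·π/2 = 2*π.
  u² cross terms: 2·(-5)·(2)·∫cos(4x)·sin(x) dx = -20·(-2/15) = 8/3;  2·(-5)·(2)·∫cos(4x)·sin(4x) dx = -20·(0) = 0;  2·(2)·(2)·∫sin(x)·sin(4x) dx = 8·(0) = 0.
  So ∫_0^π u² dx = 25*π/2 + 2*π + 2*π + 8/3 + 0 + 0 = 8/3 + 33*π/2.
  (u')² squared terms: (2)²·∫cos(x)² dx = 4·π/2 = 2*π;  (8)²·∫cos(4x)² dx = 64·π/2 = 32*π;  (20)²·∫sin(4x)² dx = 400·π/2 = 200*π.
  (u')² cross terms: 2·(2)·(8)·∫cos(x)·cos(4x) dx = 32·(0) = 0;  2·(2)·(20)·∫cos(x)·sin(4x) dx = 80·(8/15) = 128/3;  2·(8)·(20)·∫cos(4x)·sin(4x) dx = 320·(0) = 0.
  So ∫_0^π (u')² dx = 2*π + 32*π + 200*π + 0 + 128/3 + 0 = 128/3 + 234*π.
||u||_{H^1}^2 = (8/3 + 33*π/2) + (128/3 + 234*π) = 136/3 + 501*π/2.
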